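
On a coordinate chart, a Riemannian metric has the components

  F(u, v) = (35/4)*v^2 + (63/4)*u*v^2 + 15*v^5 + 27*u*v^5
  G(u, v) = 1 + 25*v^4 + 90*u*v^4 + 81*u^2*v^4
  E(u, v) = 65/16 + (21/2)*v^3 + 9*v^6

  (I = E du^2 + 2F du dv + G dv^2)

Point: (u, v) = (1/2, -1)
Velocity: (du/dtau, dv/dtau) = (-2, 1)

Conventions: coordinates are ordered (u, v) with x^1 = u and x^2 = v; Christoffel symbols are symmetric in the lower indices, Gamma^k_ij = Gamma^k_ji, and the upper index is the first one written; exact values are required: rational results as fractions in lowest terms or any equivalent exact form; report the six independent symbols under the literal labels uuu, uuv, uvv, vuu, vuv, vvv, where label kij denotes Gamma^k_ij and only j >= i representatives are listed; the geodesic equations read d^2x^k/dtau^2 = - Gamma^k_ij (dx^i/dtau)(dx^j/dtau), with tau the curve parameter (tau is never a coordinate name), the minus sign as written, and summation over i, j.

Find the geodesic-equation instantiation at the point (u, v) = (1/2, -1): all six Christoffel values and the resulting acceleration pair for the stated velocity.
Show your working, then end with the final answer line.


E = 41/16, F = -95/8, G = 365/4 at the point
E_u = 0, E_v = -45/2, F_u = -45/4, F_v = 437/4, G_u = 171, G_v = -361
EG - F^2 = 1485/16;  g^inv = (16/1485) * [[365/4, 95/8], [95/8, 41/16]]
first-kind symbols [ij,l] = (1/2)(d_i g_jl + d_j g_il - d_l g_ij): [uu,u] = E_u/2 = 0, [uu,v] = F_u - E_v/2 = 0, [uv,u] = E_v/2 = -45/4, [uv,v] = G_u/2 = 171/2, [vv,u] = F_v - G_u/2 = 95/4, [vv,v] = G_v/2 = -361/2
Gamma^u_ij = (G*[ij,u] - F*[ij,v])/(EG - F^2), Gamma^v_ij = (E*[ij,v] - F*[ij,u])/(EG - F^2)
Gamma_uuu = 0, Gamma_uuv = -4/33, Gamma_uvv = 76/297, Gamma_vuu = 0, Gamma_vuv = 152/165, Gamma_vvv = -2888/1485
d^2u/dtau^2 = -(Gamma_uuu*(-2)^2 + 2*Gamma_uuv*(-2)*(1) + Gamma_uvv*(1)^2) = -20/27
d^2v/dtau^2 = -(Gamma_vuu*(-2)^2 + 2*Gamma_vuv*(-2)*(1) + Gamma_vvv*(1)^2) = 152/27

Answer: Gamma_uuu = 0, Gamma_uuv = -4/33, Gamma_uvv = 76/297, Gamma_vuu = 0, Gamma_vuv = 152/165, Gamma_vvv = -2888/1485; accelerations (d^2u/dtau^2, d^2v/dtau^2) = (-20/27, 152/27)


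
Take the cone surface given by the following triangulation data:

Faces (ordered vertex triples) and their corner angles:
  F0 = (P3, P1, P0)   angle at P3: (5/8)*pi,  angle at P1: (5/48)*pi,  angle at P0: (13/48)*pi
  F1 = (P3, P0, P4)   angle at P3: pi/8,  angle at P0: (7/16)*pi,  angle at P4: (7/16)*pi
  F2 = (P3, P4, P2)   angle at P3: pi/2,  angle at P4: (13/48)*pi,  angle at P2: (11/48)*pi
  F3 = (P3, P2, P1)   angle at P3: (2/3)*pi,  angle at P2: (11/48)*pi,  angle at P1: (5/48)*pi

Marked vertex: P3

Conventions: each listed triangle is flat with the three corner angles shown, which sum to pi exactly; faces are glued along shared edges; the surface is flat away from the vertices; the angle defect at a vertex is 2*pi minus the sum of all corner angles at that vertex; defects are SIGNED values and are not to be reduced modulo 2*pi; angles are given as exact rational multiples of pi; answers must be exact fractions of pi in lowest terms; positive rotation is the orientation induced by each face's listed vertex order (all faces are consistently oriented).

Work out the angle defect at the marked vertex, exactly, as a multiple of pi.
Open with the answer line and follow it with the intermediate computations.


Answer: defect(P3) = pi/12

Sum of corner angles at P3: (23/12)*pi
defect = 2*pi - (23/12)*pi


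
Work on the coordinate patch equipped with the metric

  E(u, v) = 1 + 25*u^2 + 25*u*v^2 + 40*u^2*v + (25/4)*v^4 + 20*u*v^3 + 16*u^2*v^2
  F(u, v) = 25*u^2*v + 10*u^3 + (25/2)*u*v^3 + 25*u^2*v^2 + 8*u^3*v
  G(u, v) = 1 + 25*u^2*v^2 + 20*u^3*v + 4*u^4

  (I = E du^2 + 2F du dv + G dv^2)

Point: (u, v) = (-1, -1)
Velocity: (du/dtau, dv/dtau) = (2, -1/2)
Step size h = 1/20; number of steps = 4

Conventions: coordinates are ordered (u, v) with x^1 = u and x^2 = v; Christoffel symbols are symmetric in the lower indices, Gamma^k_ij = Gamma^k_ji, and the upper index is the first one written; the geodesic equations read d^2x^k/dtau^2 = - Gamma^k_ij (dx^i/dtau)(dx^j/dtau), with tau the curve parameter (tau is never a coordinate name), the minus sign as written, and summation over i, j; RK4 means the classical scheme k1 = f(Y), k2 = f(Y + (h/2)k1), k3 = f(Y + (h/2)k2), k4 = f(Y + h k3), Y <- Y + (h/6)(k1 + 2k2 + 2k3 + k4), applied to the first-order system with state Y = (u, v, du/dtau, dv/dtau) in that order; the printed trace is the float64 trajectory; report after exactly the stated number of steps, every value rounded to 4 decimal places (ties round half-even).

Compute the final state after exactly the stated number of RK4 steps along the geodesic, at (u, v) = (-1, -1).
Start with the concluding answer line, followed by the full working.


Answer: u = -0.6257, v = -1.1721, du/dtau = 1.6518, dv/dtau = -1.2825

f(Y) = (du/dtau, dv/dtau, -Gamma^u_ij Y'^i Y'^j, -Gamma^v_ij Y'^i Y'^j) with the Gammas evaluated at the stage position; h = 0.050000; intermediate values shown to 6 dp
step 0: u = -1.0000, v = -1.0000, du/dtau = 2.0000, dv/dtau = -0.5000
step 1:
  k1: at (u, v) = (-1.000000, -1.000000), (du/dtau, dv/dtau) = (2.000000, -0.500000); Gamma_uuu = 0.028708, Gamma_uuv = -0.258373, Gamma_uvv = -0.143541, Gamma_vuu = 0.133971, Gamma_vuv = -1.205742, Gamma_vvv = -0.669856; k1 = (2.000000, -0.500000, -0.595694, -2.779904)
  k2: at (u, v) = (-0.950000, -1.012500), (du/dtau, dv/dtau) = (1.985108, -0.569498); Gamma_uuu = 0.033203, Gamma_uuv = -0.309749, Gamma_uvv = -0.166015, Gamma_vuu = 0.132268, Gamma_vuv = -1.233925, Gamma_vvv = -0.661342; k2 = (1.985108, -0.569498, -0.777350, -3.096672)
  k3: at (u, v) = (-0.950372, -1.014237), (du/dtau, dv/dtau) = (1.980566, -0.577417); Gamma_uuu = 0.033117, Gamma_uuv = -0.311584, Gamma_uvv = -0.166872, Gamma_vuu = 0.130970, Gamma_vuv = -1.232229, Gamma_vvv = -0.659934; k3 = (1.980566, -0.577417, -0.786932, -3.112104)
  k4: at (u, v) = (-0.900972, -1.028871), (du/dtau, dv/dtau) = (1.960653, -0.655605); Gamma_uuu = 0.037531, Gamma_uuv = -0.371199, Gamma_uvv = -0.191147, Gamma_vuu = 0.126999, Gamma_vuv = -1.256069, Gamma_vvv = -0.646806; k4 = (1.960653, -0.655605, -1.016406, -3.439332)
  Y <- Y + (h/6)(k1 + 2k2 + 2k3 + k4): u = -0.9009, v = -1.0287, du/dtau = 1.9605, dv/dtau = -0.6553
step 2:
  k1: at (u, v) = (-0.900900, -1.028745), (du/dtau, dv/dtau) = (1.960494, -0.655307); Gamma_uuu = 0.037548, Gamma_uuv = -0.371112, Gamma_uvv = -0.191107, Gamma_vuu = 0.127101, Gamma_vuv = -1.256239, Gamma_vvv = -0.646909; k1 = (1.960494, -0.655307, -1.015803, -3.438560)
  k2: at (u, v) = (-0.851888, -1.045128), (du/dtau, dv/dtau) = (1.935099, -0.741271); Gamma_uuu = 0.041666, Gamma_uuv = -0.438942, Gamma_uvv = -0.216565, Gamma_vuu = 0.121004, Gamma_vuv = -1.274764, Gamma_vvv = -0.628942; k2 = (1.935099, -0.741271, -1.296288, -3.764648)
  k3: at (u, v) = (-0.852523, -1.047277), (du/dtau, dv/dtau) = (1.928087, -0.749423); Gamma_uuu = 0.041340, Gamma_uuv = -0.440800, Gamma_uvv = -0.217309, Gamma_vuu = 0.119296, Gamma_vuv = -1.272040, Gamma_vvv = -0.627101; k3 = (1.928087, -0.749423, -1.305503, -3.767358)
  k4: at (u, v) = (-0.804496, -1.066216), (du/dtau, dv/dtau) = (1.895219, -0.843674); Gamma_uuu = 0.044431, Gamma_uuv = -0.516696, Gamma_uvv = -0.243114, Gamma_vuu = 0.110222, Gamma_vuv = -1.281795, Gamma_vvv = -0.603106; k4 = (1.895219, -0.843674, -1.638884, -4.065665)
  Y <- Y + (h/6)(k1 + 2k2 + 2k3 + k4): u = -0.8044, v = -1.0661, du/dtau = 1.8950, dv/dtau = -0.8434
step 3:
  k1: at (u, v) = (-0.804383, -1.066082), (du/dtau, dv/dtau) = (1.895009, -0.843375); Gamma_uuu = 0.044468, Gamma_uuv = -0.516683, Gamma_uvv = -0.243106, Gamma_vuu = 0.110337, Gamma_vuv = -1.282025, Gamma_vvv = -0.603209; k1 = (1.895009, -0.843375, -1.638300, -4.065049)
  k2: at (u, v) = (-0.757007, -1.087166), (du/dtau, dv/dtau) = (1.854051, -0.945001); Gamma_uuu = 0.046156, Gamma_uuv = -0.599782, Gamma_uvv = -0.268222, Gamma_vuu = 0.098641, Gamma_vuv = -1.281808, Gamma_vvv = -0.573225; k2 = (1.854051, -0.945001, -2.020866, -4.318840)
  k3: at (u, v) = (-0.758031, -1.089707), (du/dtau, dv/dtau) = (1.844487, -0.951346); Gamma_uuu = 0.045434, Gamma_uuv = -0.600945, Gamma_uvv = -0.268573, Gamma_vuu = 0.096617, Gamma_vuv = -1.277930, Gamma_vvv = -0.571129; k3 = (1.844487, -0.951346, -2.020509, -4.296681)
  k4: at (u, v) = (-0.712158, -1.113649), (du/dtau, dv/dtau) = (1.793983, -1.058209); Gamma_uuu = 0.044616, Gamma_uuv = -0.688530, Gamma_uvv = -0.291285, Gamma_vuu = 0.081921, Gamma_vuv = -1.264231, Gamma_vvv = -0.534838; k4 = (1.793983, -1.058209, -2.431631, -4.464794)
  Y <- Y + (h/6)(k1 + 2k2 + 2k3 + k4): u = -0.7120, v = -1.1135, du/dtau = 1.7937, dv/dtau = -1.0580
step 4:
  k1: at (u, v) = (-0.711999, -1.113534), (du/dtau, dv/dtau) = (1.793737, -1.058049); Gamma_uuu = 0.044669, Gamma_uuv = -0.688669, Gamma_uvv = -0.291321, Gamma_vuu = 0.082016, Gamma_vuv = -1.264452, Gamma_vvv = -0.534888; k1 = (1.793737, -1.058049, -2.431594, -4.464604)
  k2: at (u, v) = (-0.667155, -1.139985), (du/dtau, dv/dtau) = (1.732947, -1.169664); Gamma_uuu = 0.040951, Gamma_uuv = -0.778770, Gamma_uvv = -0.310424, Gamma_vuu = 0.065029, Gamma_vuv = -1.236651, Gamma_vvv = -0.492940; k2 = (1.732947, -1.169664, -2.855364, -4.534190)
  k3: at (u, v) = (-0.668675, -1.142776), (du/dtau, dv/dtau) = (1.722352, -1.171404); Gamma_uuu = 0.039791, Gamma_uuv = -0.778247, Gamma_uvv = -0.310180, Gamma_vuu = 0.062999, Gamma_vuv = -1.232156, Gamma_vvv = -0.491092; k3 = (1.722352, -1.171404, -2.832751, -4.484941)
  k4: at (u, v) = (-0.625881, -1.172104), (du/dtau, dv/dtau) = (1.652099, -1.282296); Gamma_uuu = 0.032239, Gamma_uuv = -0.865402, Gamma_uvv = -0.323790, Gamma_vuu = 0.044299, Gamma_vuv = -1.189140, Gamma_vvv = -0.444917; k4 = (1.652099, -1.282296, -3.222264, -4.427682)
  Y <- Y + (h/6)(k1 + 2k2 + 2k3 + k4): u = -0.6257, v = -1.1721, du/dtau = 1.6518, dv/dtau = -1.2825


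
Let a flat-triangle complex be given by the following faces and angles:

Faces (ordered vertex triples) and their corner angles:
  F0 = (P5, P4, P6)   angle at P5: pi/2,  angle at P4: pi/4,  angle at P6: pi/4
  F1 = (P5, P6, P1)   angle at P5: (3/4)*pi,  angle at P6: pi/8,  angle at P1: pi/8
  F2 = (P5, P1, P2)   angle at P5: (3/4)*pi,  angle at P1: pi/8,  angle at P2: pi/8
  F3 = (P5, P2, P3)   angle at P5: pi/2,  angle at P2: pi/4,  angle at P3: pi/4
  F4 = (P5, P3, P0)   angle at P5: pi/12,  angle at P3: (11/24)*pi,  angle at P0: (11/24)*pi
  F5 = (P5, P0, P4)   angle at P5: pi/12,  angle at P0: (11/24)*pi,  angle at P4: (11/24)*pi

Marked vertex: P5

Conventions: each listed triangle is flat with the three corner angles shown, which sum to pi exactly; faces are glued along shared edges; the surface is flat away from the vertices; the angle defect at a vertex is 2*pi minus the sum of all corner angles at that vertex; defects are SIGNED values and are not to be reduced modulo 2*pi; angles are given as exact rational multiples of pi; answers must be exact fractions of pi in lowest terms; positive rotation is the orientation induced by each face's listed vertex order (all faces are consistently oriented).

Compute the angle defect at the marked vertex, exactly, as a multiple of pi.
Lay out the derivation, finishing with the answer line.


Sum of corner angles at P5: (8/3)*pi
defect = 2*pi - (8/3)*pi

Answer: defect(P5) = (-2/3)*pi


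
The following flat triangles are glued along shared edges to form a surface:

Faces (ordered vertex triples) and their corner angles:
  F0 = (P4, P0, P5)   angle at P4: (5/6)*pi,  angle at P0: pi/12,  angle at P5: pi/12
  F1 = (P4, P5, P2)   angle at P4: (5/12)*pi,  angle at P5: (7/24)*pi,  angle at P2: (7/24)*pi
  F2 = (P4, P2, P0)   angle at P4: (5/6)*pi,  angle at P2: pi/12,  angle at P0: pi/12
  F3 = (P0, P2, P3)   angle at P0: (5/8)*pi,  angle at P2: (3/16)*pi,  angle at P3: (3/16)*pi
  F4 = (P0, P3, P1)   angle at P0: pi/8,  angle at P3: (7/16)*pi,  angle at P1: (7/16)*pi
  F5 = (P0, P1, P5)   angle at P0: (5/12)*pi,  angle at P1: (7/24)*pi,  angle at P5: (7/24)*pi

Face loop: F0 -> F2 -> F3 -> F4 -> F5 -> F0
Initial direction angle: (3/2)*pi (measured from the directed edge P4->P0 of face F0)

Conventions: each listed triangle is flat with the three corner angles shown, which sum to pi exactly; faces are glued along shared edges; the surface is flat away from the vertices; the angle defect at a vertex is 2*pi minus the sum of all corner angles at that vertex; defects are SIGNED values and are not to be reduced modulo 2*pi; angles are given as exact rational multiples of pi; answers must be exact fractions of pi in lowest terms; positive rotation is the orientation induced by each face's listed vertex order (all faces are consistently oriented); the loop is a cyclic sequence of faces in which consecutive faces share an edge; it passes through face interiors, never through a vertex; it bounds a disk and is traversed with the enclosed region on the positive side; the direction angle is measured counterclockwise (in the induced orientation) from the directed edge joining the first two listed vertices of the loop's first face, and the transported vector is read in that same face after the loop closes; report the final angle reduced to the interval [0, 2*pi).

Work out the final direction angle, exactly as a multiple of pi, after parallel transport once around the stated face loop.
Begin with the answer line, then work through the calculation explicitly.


Answer: final direction angle = pi/6

enclosed vertex P0: corner angles sum to (4/3)*pi, defect = 2*pi - (4/3)*pi = (2/3)*pi
the rotation equals the total enclosed defect, so the final angle is initial + defects (mod 2*pi)
final angle = (3/2)*pi + (2/3)*pi = pi/6 (mod 2*pi)


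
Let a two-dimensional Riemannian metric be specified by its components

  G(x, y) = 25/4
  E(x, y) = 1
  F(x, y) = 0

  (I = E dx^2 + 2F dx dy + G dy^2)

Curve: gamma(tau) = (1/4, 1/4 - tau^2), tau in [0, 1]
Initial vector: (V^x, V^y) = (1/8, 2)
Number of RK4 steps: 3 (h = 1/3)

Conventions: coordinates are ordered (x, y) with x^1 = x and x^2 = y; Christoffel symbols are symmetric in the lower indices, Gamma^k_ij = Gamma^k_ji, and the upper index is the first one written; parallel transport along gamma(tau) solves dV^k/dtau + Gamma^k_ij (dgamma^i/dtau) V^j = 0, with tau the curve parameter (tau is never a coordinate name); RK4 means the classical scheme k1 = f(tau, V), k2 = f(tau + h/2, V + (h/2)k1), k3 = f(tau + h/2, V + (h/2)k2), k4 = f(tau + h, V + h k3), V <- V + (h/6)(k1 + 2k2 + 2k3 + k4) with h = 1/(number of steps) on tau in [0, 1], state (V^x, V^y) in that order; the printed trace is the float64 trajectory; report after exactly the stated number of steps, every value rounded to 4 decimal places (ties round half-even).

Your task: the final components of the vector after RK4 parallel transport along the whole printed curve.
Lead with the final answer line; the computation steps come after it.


Answer: V^x = 0.1250, V^y = 2.0000

gamma'(tau) = (0, -2*tau); f(tau, V)^k = -Gamma^k_ij(gamma(tau)) gamma'^i(tau) V^j; h = 1/3; intermediate values shown to 6 dp
curve data and Christoffel symbols at the stage parameters:
  tau = 0.000000: gamma = (0.250000, 0.250000), gamma' = (0.000000, 0.000000); Gamma_xxx = 0.000000, Gamma_xxy = 0.000000, Gamma_xyy = 0.000000, Gamma_yxx = 0.000000, Gamma_yxy = 0.000000, Gamma_yyy = 0.000000
  tau = 0.166667: gamma = (0.250000, 0.222222), gamma' = (0.000000, -0.333333); Gamma_xxx = 0.000000, Gamma_xxy = 0.000000, Gamma_xyy = 0.000000, Gamma_yxx = 0.000000, Gamma_yxy = 0.000000, Gamma_yyy = 0.000000
  tau = 0.333333: gamma = (0.250000, 0.138889), gamma' = (0.000000, -0.666667); Gamma_xxx = 0.000000, Gamma_xxy = 0.000000, Gamma_xyy = 0.000000, Gamma_yxx = 0.000000, Gamma_yxy = 0.000000, Gamma_yyy = 0.000000
  tau = 0.500000: gamma = (0.250000, 0.000000), gamma' = (0.000000, -1.000000); Gamma_xxx = 0.000000, Gamma_xxy = 0.000000, Gamma_xyy = 0.000000, Gamma_yxx = 0.000000, Gamma_yxy = 0.000000, Gamma_yyy = 0.000000
  tau = 0.666667: gamma = (0.250000, -0.194444), gamma' = (0.000000, -1.333333); Gamma_xxx = 0.000000, Gamma_xxy = 0.000000, Gamma_xyy = 0.000000, Gamma_yxx = 0.000000, Gamma_yxy = 0.000000, Gamma_yyy = 0.000000
  tau = 0.833333: gamma = (0.250000, -0.444444), gamma' = (0.000000, -1.666667); Gamma_xxx = 0.000000, Gamma_xxy = 0.000000, Gamma_xyy = 0.000000, Gamma_yxx = 0.000000, Gamma_yxy = 0.000000, Gamma_yyy = 0.000000
  tau = 1.000000: gamma = (0.250000, -0.750000), gamma' = (0.000000, -2.000000); Gamma_xxx = 0.000000, Gamma_xxy = 0.000000, Gamma_xyy = 0.000000, Gamma_yxx = 0.000000, Gamma_yxy = 0.000000, Gamma_yyy = 0.000000
step 0: V^x = 0.1250, V^y = 2.0000
step 1: k1 = (0.000000, 0.000000), k2 = (0.000000, 0.000000), k3 = (0.000000, 0.000000), k4 = (0.000000, 0.000000); V <- V + (h/6)(k1 + 2k2 + 2k3 + k4): V^x = 0.1250, V^y = 2.0000
step 2: k1 = (0.000000, 0.000000), k2 = (0.000000, 0.000000), k3 = (0.000000, 0.000000), k4 = (0.000000, 0.000000); V <- V + (h/6)(k1 + 2k2 + 2k3 + k4): V^x = 0.1250, V^y = 2.0000
step 3: k1 = (0.000000, 0.000000), k2 = (0.000000, 0.000000), k3 = (0.000000, 0.000000), k4 = (0.000000, 0.000000); V <- V + (h/6)(k1 + 2k2 + 2k3 + k4): V^x = 0.1250, V^y = 2.0000


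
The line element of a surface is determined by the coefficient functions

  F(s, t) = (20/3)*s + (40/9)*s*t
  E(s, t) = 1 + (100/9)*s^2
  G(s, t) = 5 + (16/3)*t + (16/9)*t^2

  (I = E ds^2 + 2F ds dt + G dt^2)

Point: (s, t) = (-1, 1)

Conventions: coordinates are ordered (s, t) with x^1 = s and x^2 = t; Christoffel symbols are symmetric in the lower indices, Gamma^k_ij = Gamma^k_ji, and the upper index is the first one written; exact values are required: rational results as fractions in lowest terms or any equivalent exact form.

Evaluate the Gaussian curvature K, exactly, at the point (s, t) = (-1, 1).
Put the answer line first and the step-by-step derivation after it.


Answer: K = 360/43681

E = 109/9, F = -100/9, G = 109/9, EG - F^2 = 209/9 at the point
E_s = -200/9, E_t = 0, F_s = 100/9, F_t = -40/9, G_s = 0, G_t = 80/9
E_tt = 0, F_st = 40/9, G_ss = 0
Apply the Brioschi formula K = (det M1 - det M2)/(EG - F^2)^2 over the derivative matrices of E, F, G.
M1 = [[-E_tt/2 + F_st - G_ss/2, E_s/2, F_s - E_t/2], [F_t - G_s/2, E, F], [G_t/2, F, G]] = [[40/9, -100/9, 100/9], [-40/9, 109/9, -100/9], [40/9, -100/9, 109/9]]; det M1 = 40/9
M2 = [[0, E_t/2, G_s/2], [E_t/2, E, F], [G_s/2, F, G]] = [[0, 0, 0], [0, 109/9, -100/9], [0, -100/9, 109/9]]; det M2 = 0
det M1 - det M2 = 40/9; K = 40/9 / (209/9)^2 = 360/43681


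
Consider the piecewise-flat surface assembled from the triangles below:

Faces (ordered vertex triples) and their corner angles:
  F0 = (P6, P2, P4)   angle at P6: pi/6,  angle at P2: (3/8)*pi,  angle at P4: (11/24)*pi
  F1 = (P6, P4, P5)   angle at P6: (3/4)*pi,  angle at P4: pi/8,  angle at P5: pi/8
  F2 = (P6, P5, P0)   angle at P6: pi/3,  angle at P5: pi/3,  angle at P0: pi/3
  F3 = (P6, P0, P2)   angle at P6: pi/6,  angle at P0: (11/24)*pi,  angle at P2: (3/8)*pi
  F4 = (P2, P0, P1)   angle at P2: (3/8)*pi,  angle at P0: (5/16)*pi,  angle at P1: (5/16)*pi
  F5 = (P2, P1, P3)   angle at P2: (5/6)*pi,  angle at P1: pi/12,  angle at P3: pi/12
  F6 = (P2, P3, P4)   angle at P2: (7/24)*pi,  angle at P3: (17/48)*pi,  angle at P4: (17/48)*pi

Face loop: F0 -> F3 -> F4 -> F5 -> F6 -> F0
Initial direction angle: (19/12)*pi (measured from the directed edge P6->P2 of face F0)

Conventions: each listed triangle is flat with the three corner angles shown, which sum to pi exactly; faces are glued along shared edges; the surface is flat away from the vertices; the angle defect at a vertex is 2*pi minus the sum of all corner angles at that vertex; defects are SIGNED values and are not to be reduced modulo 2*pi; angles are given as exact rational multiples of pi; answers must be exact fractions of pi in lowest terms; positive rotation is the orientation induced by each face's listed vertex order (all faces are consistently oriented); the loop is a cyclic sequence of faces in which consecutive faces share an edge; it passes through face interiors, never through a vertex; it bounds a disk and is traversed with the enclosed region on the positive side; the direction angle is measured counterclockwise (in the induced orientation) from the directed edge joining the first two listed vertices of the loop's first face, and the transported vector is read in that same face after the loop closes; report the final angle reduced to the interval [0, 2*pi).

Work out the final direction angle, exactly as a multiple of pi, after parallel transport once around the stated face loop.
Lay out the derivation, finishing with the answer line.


enclosed vertex P2: corner angles sum to (9/4)*pi, defect = 2*pi - (9/4)*pi = -pi/4
by Gauss-Bonnet the loop rotates the vector by the enclosed defect sum (positive orientation, mod 2*pi)
final angle = (19/12)*pi - pi/4 = (4/3)*pi (mod 2*pi)

Answer: final direction angle = (4/3)*pi


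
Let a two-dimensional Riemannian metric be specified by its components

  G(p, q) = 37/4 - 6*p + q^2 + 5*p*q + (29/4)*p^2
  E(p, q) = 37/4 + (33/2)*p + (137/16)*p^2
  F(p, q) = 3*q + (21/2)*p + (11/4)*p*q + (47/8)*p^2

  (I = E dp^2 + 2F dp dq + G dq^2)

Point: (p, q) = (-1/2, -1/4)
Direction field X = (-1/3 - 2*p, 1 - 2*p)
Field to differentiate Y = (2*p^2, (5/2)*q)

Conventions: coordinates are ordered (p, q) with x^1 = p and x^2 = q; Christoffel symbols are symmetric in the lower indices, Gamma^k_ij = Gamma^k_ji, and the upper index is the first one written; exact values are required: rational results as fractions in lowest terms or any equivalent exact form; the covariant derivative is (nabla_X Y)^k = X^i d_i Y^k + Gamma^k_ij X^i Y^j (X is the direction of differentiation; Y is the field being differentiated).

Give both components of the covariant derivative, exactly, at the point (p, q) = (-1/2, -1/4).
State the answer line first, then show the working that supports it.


Answer: (nabla_X Y)^p = -357/55, (nabla_X Y)^q = 2287/660

E = 201/64, F = -67/16, G = 59/4 at the point
E_p = 127/16, E_q = 0, F_p = 63/16, F_q = 13/8, G_p = -29/2, G_q = -3
EG - F^2 = 3685/128;  g^inv = (128/3685) * [[59/4, 67/16], [67/16, 201/64]]
first-kind symbols [ij,l] = (1/2)(d_i g_jl + d_j g_il - d_l g_ij): [pp,p] = E_p/2 = 127/32, [pp,q] = F_p - E_q/2 = 63/16, [pq,p] = E_q/2 = 0, [pq,q] = G_p/2 = -29/4, [qq,p] = F_q - G_p/2 = 71/8, [qq,q] = G_q/2 = -3/2
Gamma^p_ij = (G*[ij,p] - F*[ij,q])/(EG - F^2), Gamma^q_ij = (E*[ij,q] - F*[ij,p])/(EG - F^2)
Gamma_ppp = 19207/7370, Gamma_ppq = -58/55, Gamma_pqq = 15952/3685, Gamma_qpp = 443/440, Gamma_qpq = -87/110, Gamma_qqq = 62/55
X = (2/3, 2), Y = (1/2, -5/8) at the point


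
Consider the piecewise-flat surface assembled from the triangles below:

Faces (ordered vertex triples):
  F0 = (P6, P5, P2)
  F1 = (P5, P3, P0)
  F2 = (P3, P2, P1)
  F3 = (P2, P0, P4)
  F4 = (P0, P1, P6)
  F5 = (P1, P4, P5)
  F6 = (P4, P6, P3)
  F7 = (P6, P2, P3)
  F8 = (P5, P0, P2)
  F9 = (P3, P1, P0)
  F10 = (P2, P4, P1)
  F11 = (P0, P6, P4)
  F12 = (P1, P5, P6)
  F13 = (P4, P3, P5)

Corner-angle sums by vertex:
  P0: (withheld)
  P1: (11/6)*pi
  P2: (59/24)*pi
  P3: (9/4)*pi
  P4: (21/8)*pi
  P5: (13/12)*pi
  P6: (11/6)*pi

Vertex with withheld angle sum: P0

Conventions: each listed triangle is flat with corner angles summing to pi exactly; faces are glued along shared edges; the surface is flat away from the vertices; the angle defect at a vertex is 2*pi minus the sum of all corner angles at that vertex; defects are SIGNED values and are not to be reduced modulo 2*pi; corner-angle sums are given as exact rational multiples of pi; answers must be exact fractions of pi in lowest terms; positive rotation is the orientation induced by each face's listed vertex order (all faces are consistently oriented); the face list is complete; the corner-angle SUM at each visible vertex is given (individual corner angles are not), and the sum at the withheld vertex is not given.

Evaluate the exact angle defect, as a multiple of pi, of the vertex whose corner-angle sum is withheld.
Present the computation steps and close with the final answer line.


V = 7, E = 21, F = 14; chi = V - E + F = 0
Gauss-Bonnet: total defect = 2*pi*chi = 0; visible defects sum to -pi/12

Answer: defect(P0) = pi/12


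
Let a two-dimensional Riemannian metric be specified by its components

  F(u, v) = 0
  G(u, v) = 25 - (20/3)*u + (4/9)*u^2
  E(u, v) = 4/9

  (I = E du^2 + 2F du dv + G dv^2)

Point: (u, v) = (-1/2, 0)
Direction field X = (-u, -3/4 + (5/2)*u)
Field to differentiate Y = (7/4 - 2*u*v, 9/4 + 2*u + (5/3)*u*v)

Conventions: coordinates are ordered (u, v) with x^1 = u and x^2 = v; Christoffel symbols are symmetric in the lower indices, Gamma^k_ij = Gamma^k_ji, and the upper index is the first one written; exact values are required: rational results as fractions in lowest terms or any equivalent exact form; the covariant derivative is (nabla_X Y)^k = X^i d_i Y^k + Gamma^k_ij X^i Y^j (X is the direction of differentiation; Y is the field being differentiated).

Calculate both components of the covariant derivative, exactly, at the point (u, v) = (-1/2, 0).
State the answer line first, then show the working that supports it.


Answer: (nabla_X Y)^u = -22, (nabla_X Y)^v = 581/192

E = 4/9, F = 0, G = 256/9 at the point
E_u = 0, E_v = 0, F_u = 0, F_v = 0, G_u = -64/9, G_v = 0
EG - F^2 = 1024/81;  g^inv = (81/1024) * [[256/9, 0], [0, 4/9]]
first-kind symbols [ij,l] = (1/2)(d_i g_jl + d_j g_il - d_l g_ij): [uu,u] = E_u/2 = 0, [uu,v] = F_u - E_v/2 = 0, [uv,u] = E_v/2 = 0, [uv,v] = G_u/2 = -32/9, [vv,u] = F_v - G_u/2 = 32/9, [vv,v] = G_v/2 = 0
Gamma^u_ij = (G*[ij,u] - F*[ij,v])/(EG - F^2), Gamma^v_ij = (E*[ij,v] - F*[ij,u])/(EG - F^2)
Gamma_uuu = 0, Gamma_uuv = 0, Gamma_uvv = 8, Gamma_vuu = 0, Gamma_vuv = -1/8, Gamma_vvv = 0
X = (1/2, -2), Y = (7/4, 5/4) at the point


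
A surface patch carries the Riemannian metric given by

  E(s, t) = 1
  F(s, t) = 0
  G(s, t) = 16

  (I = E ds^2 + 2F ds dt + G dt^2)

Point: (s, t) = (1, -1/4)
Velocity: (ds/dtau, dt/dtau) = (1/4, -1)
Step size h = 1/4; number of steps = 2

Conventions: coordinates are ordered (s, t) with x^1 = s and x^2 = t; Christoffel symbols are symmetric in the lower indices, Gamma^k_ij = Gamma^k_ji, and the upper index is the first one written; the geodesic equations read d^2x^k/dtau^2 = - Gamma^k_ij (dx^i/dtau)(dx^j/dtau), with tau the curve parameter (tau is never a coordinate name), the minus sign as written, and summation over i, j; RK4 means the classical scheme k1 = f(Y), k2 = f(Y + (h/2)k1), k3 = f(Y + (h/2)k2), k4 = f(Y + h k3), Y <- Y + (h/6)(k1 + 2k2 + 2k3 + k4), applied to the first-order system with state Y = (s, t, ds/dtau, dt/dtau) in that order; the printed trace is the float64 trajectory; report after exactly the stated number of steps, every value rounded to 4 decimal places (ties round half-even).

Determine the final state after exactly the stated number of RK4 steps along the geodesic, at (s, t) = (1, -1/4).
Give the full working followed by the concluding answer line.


f(Y) = (ds/dtau, dt/dtau, -Gamma^s_ij Y'^i Y'^j, -Gamma^t_ij Y'^i Y'^j) with the Gammas evaluated at the stage position; h = 0.250000; intermediate values shown to 6 dp
step 0: s = 1.0000, t = -0.2500, ds/dtau = 0.2500, dt/dtau = -1.0000
step 1:
  k1: at (s, t) = (1.000000, -0.250000), (ds/dtau, dt/dtau) = (0.250000, -1.000000); Gamma_sss = 0.000000, Gamma_sst = 0.000000, Gamma_stt = 0.000000, Gamma_tss = 0.000000, Gamma_tst = 0.000000, Gamma_ttt = 0.000000; k1 = (0.250000, -1.000000, 0.000000, 0.000000)
  k2: at (s, t) = (1.031250, -0.375000), (ds/dtau, dt/dtau) = (0.250000, -1.000000); Gamma_sss = 0.000000, Gamma_sst = 0.000000, Gamma_stt = 0.000000, Gamma_tss = 0.000000, Gamma_tst = 0.000000, Gamma_ttt = 0.000000; k2 = (0.250000, -1.000000, 0.000000, 0.000000)
  k3: at (s, t) = (1.031250, -0.375000), (ds/dtau, dt/dtau) = (0.250000, -1.000000); Gamma_sss = 0.000000, Gamma_sst = 0.000000, Gamma_stt = 0.000000, Gamma_tss = 0.000000, Gamma_tst = 0.000000, Gamma_ttt = 0.000000; k3 = (0.250000, -1.000000, 0.000000, 0.000000)
  k4: at (s, t) = (1.062500, -0.500000), (ds/dtau, dt/dtau) = (0.250000, -1.000000); Gamma_sss = 0.000000, Gamma_sst = 0.000000, Gamma_stt = 0.000000, Gamma_tss = 0.000000, Gamma_tst = 0.000000, Gamma_ttt = 0.000000; k4 = (0.250000, -1.000000, 0.000000, 0.000000)
  Y <- Y + (h/6)(k1 + 2k2 + 2k3 + k4): s = 1.0625, t = -0.5000, ds/dtau = 0.2500, dt/dtau = -1.0000
step 2:
  k1: at (s, t) = (1.062500, -0.500000), (ds/dtau, dt/dtau) = (0.250000, -1.000000); Gamma_sss = 0.000000, Gamma_sst = 0.000000, Gamma_stt = 0.000000, Gamma_tss = 0.000000, Gamma_tst = 0.000000, Gamma_ttt = 0.000000; k1 = (0.250000, -1.000000, 0.000000, 0.000000)
  k2: at (s, t) = (1.093750, -0.625000), (ds/dtau, dt/dtau) = (0.250000, -1.000000); Gamma_sss = 0.000000, Gamma_sst = 0.000000, Gamma_stt = 0.000000, Gamma_tss = 0.000000, Gamma_tst = 0.000000, Gamma_ttt = 0.000000; k2 = (0.250000, -1.000000, 0.000000, 0.000000)
  k3: at (s, t) = (1.093750, -0.625000), (ds/dtau, dt/dtau) = (0.250000, -1.000000); Gamma_sss = 0.000000, Gamma_sst = 0.000000, Gamma_stt = 0.000000, Gamma_tss = 0.000000, Gamma_tst = 0.000000, Gamma_ttt = 0.000000; k3 = (0.250000, -1.000000, 0.000000, 0.000000)
  k4: at (s, t) = (1.125000, -0.750000), (ds/dtau, dt/dtau) = (0.250000, -1.000000); Gamma_sss = 0.000000, Gamma_sst = 0.000000, Gamma_stt = 0.000000, Gamma_tss = 0.000000, Gamma_tst = 0.000000, Gamma_ttt = 0.000000; k4 = (0.250000, -1.000000, 0.000000, 0.000000)
  Y <- Y + (h/6)(k1 + 2k2 + 2k3 + k4): s = 1.1250, t = -0.7500, ds/dtau = 0.2500, dt/dtau = -1.0000

Answer: s = 1.1250, t = -0.7500, ds/dtau = 0.2500, dt/dtau = -1.0000


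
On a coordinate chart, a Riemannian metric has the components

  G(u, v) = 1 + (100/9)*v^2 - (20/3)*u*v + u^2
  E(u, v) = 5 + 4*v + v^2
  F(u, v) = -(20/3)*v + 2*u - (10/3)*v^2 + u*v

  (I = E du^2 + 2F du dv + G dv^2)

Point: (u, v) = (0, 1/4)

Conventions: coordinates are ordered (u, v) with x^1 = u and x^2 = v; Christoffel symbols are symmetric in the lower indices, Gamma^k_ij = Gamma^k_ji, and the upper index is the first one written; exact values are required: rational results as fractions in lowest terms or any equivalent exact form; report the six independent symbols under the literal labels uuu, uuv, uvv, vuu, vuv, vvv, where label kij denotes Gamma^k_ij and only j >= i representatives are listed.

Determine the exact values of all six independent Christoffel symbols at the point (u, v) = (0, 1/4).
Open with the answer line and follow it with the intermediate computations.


Answer: Gamma_uuu = 0, Gamma_uuv = 324/973, Gamma_uvv = -1080/973, Gamma_vuu = 0, Gamma_vuv = -120/973, Gamma_vvv = 400/973

E = 97/16, F = -15/8, G = 61/36 at the point
E_u = 0, E_v = 9/2, F_u = 9/4, F_v = -25/3, G_u = -5/3, G_v = 50/9
EG - F^2 = 973/144;  g^inv = (144/973) * [[61/36, 15/8], [15/8, 97/16]]
first-kind symbols [ij,l] = (1/2)(d_i g_jl + d_j g_il - d_l g_ij): [uu,u] = E_u/2 = 0, [uu,v] = F_u - E_v/2 = 0, [uv,u] = E_v/2 = 9/4, [uv,v] = G_u/2 = -5/6, [vv,u] = F_v - G_u/2 = -15/2, [vv,v] = G_v/2 = 25/9
Gamma^u_ij = (G*[ij,u] - F*[ij,v])/(EG - F^2), Gamma^v_ij = (E*[ij,v] - F*[ij,u])/(EG - F^2)


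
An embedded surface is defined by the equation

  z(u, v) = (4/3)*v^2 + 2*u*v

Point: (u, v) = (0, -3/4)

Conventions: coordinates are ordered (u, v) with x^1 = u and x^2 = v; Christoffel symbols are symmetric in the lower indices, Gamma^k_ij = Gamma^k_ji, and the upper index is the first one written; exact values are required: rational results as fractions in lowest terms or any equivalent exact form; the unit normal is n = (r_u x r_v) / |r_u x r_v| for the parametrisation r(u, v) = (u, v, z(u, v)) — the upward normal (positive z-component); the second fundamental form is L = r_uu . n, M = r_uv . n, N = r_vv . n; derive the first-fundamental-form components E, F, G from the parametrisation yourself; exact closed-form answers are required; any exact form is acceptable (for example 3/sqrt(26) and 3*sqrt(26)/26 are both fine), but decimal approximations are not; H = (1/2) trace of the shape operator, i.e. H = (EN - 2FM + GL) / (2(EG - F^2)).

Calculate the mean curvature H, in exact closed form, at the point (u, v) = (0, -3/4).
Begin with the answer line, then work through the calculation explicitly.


Answer: H = -40*sqrt(29)/2523

z_u = -3/2, z_v = -2, z_uu = 0, z_uv = 2, z_vv = 8/3
E = 13/4, F = 3, G = 5; answer radicand W^2 = 29/4
unnormalised second-form numerators: l = 0, m = 2, n = 8/3; L = l/sqrt(29/4), and similarly M = m/sqrt(W^2), N = n/sqrt(W^2)
H = (E*n - 2*F*m + G*l) / (2*(EG - F^2)*sqrt(W^2)); E*n - 2*F*m + G*l = -10/3, EG - F^2 = 29/4, so H = (-20/87)/sqrt(29/4)


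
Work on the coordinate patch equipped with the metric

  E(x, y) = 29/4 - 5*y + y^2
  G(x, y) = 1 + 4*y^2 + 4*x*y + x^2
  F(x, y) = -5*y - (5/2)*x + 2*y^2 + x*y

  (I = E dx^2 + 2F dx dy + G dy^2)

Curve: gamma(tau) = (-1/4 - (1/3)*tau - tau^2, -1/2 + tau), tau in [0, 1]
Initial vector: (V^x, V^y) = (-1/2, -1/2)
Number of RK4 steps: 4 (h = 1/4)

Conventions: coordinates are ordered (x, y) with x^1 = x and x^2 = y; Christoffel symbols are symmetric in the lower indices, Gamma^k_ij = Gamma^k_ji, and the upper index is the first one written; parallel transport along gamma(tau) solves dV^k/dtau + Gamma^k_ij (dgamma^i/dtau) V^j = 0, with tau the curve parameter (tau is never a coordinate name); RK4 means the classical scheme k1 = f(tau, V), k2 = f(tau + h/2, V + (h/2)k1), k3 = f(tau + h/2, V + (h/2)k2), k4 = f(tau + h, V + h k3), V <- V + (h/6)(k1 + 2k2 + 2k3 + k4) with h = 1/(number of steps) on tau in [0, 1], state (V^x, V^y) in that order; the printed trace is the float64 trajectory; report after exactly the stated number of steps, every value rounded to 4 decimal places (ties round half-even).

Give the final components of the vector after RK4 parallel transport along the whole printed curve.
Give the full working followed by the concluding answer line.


gamma'(tau) = (-1/3 - 2*tau, 1); f(tau, V)^k = -Gamma^k_ij(gamma(tau)) gamma'^i(tau) V^j; h = 1/4; intermediate values shown to 6 dp
curve data and Christoffel symbols at the stage parameters:
  tau = 0.000000: gamma = (-0.250000, -0.500000), gamma' = (-0.333333, 1.000000); Gamma_xxx = 0.000000, Gamma_xxy = -0.259459, Gamma_xyy = -0.518919, Gamma_yxx = 0.000000, Gamma_yxy = -0.108108, Gamma_yyy = -0.216216
  tau = 0.125000: gamma = (-0.307292, -0.375000), gamma' = (-0.583333, 1.000000); Gamma_xxx = 0.000000, Gamma_xxy = -0.276882, Gamma_xyy = -0.553764, Gamma_yxx = 0.000000, Gamma_yxy = -0.101824, Gamma_yyy = -0.203649
  tau = 0.250000: gamma = (-0.395833, -0.250000), gamma' = (-0.833333, 1.000000); Gamma_xxx = 0.000000, Gamma_xxy = -0.293646, Gamma_xyy = -0.587292, Gamma_yxx = 0.000000, Gamma_yxy = -0.095657, Gamma_yyy = -0.191315
  tau = 0.375000: gamma = (-0.515625, -0.125000), gamma' = (-1.083333, 1.000000); Gamma_xxx = 0.000000, Gamma_xxy = -0.309669, Gamma_xyy = -0.619337, Gamma_yxx = 0.000000, Gamma_yxy = -0.090320, Gamma_yyy = -0.180640
  tau = 0.500000: gamma = (-0.666667, 0.000000), gamma' = (-1.333333, 1.000000); Gamma_xxx = 0.000000, Gamma_xxy = -0.324910, Gamma_xyy = -0.649819, Gamma_yxx = 0.000000, Gamma_yxy = -0.086643, Gamma_yyy = -0.173285
  tau = 0.625000: gamma = (-0.848958, 0.125000), gamma' = (-1.583333, 1.000000); Gamma_xxx = 0.000000, Gamma_xxy = -0.339316, Gamma_xyy = -0.678632, Gamma_yxx = 0.000000, Gamma_yxy = -0.085573, Gamma_yyy = -0.171146
  tau = 0.750000: gamma = (-1.062500, 0.250000), gamma' = (-1.833333, 1.000000); Gamma_xxx = 0.000000, Gamma_xxy = -0.352725, Gamma_xyy = -0.705450, Gamma_yxx = 0.000000, Gamma_yxy = -0.088181, Gamma_yyy = -0.176363
  tau = 0.875000: gamma = (-1.307292, 0.375000), gamma' = (-2.083333, 1.000000); Gamma_xxx = 0.000000, Gamma_xxy = -0.364732, Gamma_xyy = -0.729464, Gamma_yxx = 0.000000, Gamma_yxy = -0.095653, Gamma_yyy = -0.191305
  tau = 1.000000: gamma = (-1.583333, 0.500000), gamma' = (-2.333333, 1.000000); Gamma_xxx = 0.000000, Gamma_xxy = -0.374512, Gamma_xyy = -0.749025, Gamma_yxx = 0.000000, Gamma_yxy = -0.109233, Gamma_yyy = -0.218466
step 0: V^x = -0.5000, V^y = -0.5000
step 1: k1 = (-0.345946, -0.144144), k2 = (-0.353606, -0.130040), k3 = (-0.353180, -0.129883), k4 = (-0.355168, -0.115699); V <- V + (h/6)(k1 + 2k2 + 2k3 + k4): V^x = -0.5881, V^y = -0.5325
step 2: k1 = (-0.355120, -0.115683), k2 = (-0.351124, -0.102411), k3 = (-0.350498, -0.102229), k4 = (-0.340429, -0.090781); V <- V + (h/6)(k1 + 2k2 + 2k3 + k4): V^x = -0.6756, V^y = -0.5581
step 3: k1 = (-0.340394, -0.090772), k2 = (-0.324182, -0.081756), k3 = (-0.323335, -0.081543), k4 = (-0.300810, -0.075202); V <- V + (h/6)(k1 + 2k2 + 2k3 + k4): V^x = -0.7562, V^y = -0.5787
step 4: k1 = (-0.300763, -0.075191), k2 = (-0.271662, -0.071245), k3 = (-0.270351, -0.070901), k4 = (-0.234081, -0.068274); V <- V + (h/6)(k1 + 2k2 + 2k3 + k4): V^x = -0.8237, V^y = -0.5965

Answer: V^x = -0.8237, V^y = -0.5965


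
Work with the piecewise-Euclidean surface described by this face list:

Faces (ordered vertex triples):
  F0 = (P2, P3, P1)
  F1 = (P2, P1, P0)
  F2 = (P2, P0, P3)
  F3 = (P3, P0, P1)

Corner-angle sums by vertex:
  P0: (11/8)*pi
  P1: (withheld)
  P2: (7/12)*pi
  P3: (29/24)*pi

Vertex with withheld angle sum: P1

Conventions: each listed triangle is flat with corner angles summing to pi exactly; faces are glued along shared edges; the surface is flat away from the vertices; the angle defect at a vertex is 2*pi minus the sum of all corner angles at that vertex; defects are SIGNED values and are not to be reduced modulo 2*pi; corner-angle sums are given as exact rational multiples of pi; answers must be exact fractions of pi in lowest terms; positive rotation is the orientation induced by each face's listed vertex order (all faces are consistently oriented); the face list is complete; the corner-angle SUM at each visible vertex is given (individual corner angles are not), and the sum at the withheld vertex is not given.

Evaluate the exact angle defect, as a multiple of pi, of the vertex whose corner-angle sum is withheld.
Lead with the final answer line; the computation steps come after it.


Answer: defect(P1) = (7/6)*pi

V = 4, E = 6, F = 4; chi = V - E + F = 2
Gauss-Bonnet: total defect = 2*pi*chi = 4*pi; visible defects sum to (17/6)*pi


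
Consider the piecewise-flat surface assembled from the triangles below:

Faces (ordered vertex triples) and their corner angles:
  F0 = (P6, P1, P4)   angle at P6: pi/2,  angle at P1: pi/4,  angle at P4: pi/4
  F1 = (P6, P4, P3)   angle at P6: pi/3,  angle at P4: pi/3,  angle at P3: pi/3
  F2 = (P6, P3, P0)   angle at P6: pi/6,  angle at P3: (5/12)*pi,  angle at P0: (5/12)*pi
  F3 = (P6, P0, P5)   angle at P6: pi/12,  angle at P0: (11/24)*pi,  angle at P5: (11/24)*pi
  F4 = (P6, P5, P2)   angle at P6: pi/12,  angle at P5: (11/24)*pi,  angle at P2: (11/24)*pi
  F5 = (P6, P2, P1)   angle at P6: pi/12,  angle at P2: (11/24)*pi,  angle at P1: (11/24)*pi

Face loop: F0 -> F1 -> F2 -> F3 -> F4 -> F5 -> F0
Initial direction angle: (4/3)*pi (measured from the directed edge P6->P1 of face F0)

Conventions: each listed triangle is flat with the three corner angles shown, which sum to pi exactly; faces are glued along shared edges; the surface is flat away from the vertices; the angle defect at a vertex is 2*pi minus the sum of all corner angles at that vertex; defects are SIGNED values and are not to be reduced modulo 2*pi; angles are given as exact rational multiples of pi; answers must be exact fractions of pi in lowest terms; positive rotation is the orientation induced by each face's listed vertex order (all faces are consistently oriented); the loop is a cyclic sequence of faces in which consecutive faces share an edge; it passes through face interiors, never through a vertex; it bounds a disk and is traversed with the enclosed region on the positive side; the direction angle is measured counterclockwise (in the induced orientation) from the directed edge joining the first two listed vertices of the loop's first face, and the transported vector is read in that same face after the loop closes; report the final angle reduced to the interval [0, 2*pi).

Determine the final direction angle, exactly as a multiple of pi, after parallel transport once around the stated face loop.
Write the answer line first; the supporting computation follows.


Answer: final direction angle = pi/12

enclosed vertex P6: corner angles sum to (5/4)*pi, defect = 2*pi - (5/4)*pi = (3/4)*pi
the final direction is the initial angle plus the enclosed defects, taken mod 2*pi in the induced orientation
final angle = (4/3)*pi + (3/4)*pi = pi/12 (mod 2*pi)
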